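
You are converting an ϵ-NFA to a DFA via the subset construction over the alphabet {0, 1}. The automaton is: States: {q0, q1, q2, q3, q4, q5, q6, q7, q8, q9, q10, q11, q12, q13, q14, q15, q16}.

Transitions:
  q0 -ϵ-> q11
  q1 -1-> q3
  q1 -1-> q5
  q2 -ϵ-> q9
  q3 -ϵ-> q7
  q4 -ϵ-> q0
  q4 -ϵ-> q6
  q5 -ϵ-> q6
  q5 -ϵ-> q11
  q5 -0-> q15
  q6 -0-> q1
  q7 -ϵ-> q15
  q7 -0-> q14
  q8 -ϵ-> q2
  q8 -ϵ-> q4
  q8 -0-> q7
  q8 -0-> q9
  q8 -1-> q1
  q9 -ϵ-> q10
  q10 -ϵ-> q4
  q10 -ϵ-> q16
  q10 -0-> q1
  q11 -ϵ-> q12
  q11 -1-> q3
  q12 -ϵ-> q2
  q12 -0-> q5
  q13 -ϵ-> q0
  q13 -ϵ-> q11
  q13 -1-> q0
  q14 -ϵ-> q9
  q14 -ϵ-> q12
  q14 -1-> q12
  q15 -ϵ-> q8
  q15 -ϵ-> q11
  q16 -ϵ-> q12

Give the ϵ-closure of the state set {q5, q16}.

Start with {q5, q16}.
From q5 via ϵ: add q6, q11.
From q16 via ϵ: add q12.
From q12 via ϵ: add q2.
From q2 via ϵ: add q9.
From q9 via ϵ: add q10.
From q10 via ϵ: add q4.
From q4 via ϵ: add q0.
No new states can be added; the closed set is {q0, q2, q4, q5, q6, q9, q10, q11, q12, q16}.

{q0, q2, q4, q5, q6, q9, q10, q11, q12, q16}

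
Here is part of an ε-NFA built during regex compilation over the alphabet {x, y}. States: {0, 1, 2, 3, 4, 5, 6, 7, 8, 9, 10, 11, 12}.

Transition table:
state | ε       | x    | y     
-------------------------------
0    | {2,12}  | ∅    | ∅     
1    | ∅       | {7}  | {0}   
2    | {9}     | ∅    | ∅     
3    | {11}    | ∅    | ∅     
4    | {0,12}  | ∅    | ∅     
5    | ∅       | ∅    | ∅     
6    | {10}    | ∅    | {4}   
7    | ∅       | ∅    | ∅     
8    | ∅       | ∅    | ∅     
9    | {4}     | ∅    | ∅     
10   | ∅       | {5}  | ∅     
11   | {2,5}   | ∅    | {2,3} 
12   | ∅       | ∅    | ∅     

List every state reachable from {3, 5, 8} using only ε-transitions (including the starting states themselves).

Start with {3, 5, 8}.
From 3 via ε: add 11.
From 11 via ε: add 2.
From 2 via ε: add 9.
From 9 via ε: add 4.
From 4 via ε: add 0, 12.
No new states can be added; the closed set is {0, 2, 3, 4, 5, 8, 9, 11, 12}.

{0, 2, 3, 4, 5, 8, 9, 11, 12}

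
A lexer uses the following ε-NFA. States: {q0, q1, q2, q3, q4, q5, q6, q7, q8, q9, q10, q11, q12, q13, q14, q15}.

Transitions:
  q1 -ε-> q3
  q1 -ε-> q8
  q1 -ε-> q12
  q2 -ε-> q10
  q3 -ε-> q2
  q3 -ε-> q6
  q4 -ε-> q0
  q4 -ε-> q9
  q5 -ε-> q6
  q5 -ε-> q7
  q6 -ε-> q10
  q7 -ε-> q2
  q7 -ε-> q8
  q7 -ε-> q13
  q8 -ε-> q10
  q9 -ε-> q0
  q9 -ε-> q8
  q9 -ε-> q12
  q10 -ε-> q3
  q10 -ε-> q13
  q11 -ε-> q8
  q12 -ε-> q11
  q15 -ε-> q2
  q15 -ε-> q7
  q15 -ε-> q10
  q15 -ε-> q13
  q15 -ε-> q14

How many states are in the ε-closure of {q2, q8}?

Start with {q2, q8}.
From q2 via ε: add q10.
From q10 via ε: add q3, q13.
From q3 via ε: add q6.
ε-closure = {q2, q3, q6, q8, q10, q13}, which has 6 states.

6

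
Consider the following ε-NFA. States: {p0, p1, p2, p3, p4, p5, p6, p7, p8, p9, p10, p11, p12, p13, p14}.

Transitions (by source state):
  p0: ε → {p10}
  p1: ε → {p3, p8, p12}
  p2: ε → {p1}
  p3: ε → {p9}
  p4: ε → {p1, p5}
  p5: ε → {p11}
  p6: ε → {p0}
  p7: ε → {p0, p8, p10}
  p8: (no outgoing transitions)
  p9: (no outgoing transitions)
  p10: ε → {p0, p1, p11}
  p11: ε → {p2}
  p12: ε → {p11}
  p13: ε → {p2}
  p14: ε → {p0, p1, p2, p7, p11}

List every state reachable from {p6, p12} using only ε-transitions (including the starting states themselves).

{p0, p1, p2, p3, p6, p8, p9, p10, p11, p12}

Start with {p6, p12}.
From p6 via ε: add p0.
From p12 via ε: add p11.
From p0 via ε: add p10.
From p11 via ε: add p2.
From p2 via ε: add p1.
From p1 via ε: add p3, p8.
From p3 via ε: add p9.
No new states can be added; the closed set is {p0, p1, p2, p3, p6, p8, p9, p10, p11, p12}.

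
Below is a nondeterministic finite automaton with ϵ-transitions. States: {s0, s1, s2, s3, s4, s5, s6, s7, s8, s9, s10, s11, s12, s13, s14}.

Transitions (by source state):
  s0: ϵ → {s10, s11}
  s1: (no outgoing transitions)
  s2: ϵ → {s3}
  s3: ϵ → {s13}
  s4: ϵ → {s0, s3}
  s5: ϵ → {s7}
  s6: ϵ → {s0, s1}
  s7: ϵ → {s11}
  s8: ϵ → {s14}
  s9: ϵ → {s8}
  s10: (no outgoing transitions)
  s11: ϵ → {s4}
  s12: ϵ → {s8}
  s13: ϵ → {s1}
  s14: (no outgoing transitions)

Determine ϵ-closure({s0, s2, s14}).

Start with {s0, s2, s14}.
From s0 via ϵ: add s10, s11.
From s2 via ϵ: add s3.
From s3 via ϵ: add s13.
From s11 via ϵ: add s4.
From s13 via ϵ: add s1.
No new states can be added; the closed set is {s0, s1, s2, s3, s4, s10, s11, s13, s14}.

{s0, s1, s2, s3, s4, s10, s11, s13, s14}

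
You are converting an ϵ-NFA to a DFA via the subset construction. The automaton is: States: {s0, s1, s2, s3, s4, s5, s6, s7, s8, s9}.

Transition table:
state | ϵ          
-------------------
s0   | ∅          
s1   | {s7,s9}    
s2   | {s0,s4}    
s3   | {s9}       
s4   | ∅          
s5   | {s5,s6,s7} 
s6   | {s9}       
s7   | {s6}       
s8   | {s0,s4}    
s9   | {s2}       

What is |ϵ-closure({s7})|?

6

Start with {s7}.
From s7 via ϵ: add s6.
From s6 via ϵ: add s9.
From s9 via ϵ: add s2.
From s2 via ϵ: add s0, s4.
ϵ-closure = {s0, s2, s4, s6, s7, s9}, which has 6 states.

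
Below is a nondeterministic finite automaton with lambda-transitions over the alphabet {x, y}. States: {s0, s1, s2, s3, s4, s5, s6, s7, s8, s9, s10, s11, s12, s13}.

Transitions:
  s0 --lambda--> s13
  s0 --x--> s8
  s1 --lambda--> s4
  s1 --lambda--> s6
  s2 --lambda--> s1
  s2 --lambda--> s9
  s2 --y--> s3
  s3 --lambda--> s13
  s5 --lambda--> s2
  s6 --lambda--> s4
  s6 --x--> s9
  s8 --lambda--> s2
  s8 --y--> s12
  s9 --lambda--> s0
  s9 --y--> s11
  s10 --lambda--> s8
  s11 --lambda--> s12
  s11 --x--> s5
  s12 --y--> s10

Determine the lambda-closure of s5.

Start with {s5}.
From s5 via lambda: add s2.
From s2 via lambda: add s1, s9.
From s1 via lambda: add s4, s6.
From s9 via lambda: add s0.
From s0 via lambda: add s13.
No new states can be added; the closed set is {s0, s1, s2, s4, s5, s6, s9, s13}.

{s0, s1, s2, s4, s5, s6, s9, s13}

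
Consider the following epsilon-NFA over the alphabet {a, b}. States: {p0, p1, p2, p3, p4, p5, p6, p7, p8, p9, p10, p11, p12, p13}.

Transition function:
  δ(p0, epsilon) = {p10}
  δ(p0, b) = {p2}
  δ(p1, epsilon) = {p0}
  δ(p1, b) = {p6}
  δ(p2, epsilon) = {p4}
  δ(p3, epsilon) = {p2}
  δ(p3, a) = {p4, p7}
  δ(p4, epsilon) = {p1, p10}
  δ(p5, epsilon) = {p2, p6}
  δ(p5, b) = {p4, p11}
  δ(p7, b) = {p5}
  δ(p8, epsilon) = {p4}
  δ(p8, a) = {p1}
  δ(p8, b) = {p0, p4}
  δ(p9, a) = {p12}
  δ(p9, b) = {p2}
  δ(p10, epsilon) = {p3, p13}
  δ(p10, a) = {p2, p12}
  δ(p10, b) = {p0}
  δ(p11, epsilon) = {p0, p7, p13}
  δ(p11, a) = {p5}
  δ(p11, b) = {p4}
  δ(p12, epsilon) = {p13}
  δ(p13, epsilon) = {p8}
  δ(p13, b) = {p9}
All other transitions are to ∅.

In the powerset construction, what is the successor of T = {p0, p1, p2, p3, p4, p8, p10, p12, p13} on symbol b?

p0 on b → {p2}.
p1 on b → {p6}.
p8 on b → {p0, p4}.
p10 on b → {p0}.
p13 on b → {p9}.
No b-transition from p2, p3, p4, p12.
Union after reading b: {p0, p2, p4, p6, p9}.
Now take the epsilon-closure:
From p0 via epsilon: add p10.
From p4 via epsilon: add p1.
From p10 via epsilon: add p3, p13.
From p13 via epsilon: add p8.
No new states can be added; the closed set is {p0, p1, p2, p3, p4, p6, p8, p9, p10, p13}.

{p0, p1, p2, p3, p4, p6, p8, p9, p10, p13}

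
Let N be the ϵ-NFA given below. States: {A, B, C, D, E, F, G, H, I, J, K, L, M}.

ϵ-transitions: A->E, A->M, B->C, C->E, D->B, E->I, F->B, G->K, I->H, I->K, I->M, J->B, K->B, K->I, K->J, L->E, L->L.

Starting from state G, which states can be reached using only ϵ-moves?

Start with {G}.
From G via ϵ: add K.
From K via ϵ: add B, I, J.
From B via ϵ: add C.
From I via ϵ: add H, M.
From C via ϵ: add E.
No new states can be added; the closed set is {B, C, E, G, H, I, J, K, M}.

{B, C, E, G, H, I, J, K, M}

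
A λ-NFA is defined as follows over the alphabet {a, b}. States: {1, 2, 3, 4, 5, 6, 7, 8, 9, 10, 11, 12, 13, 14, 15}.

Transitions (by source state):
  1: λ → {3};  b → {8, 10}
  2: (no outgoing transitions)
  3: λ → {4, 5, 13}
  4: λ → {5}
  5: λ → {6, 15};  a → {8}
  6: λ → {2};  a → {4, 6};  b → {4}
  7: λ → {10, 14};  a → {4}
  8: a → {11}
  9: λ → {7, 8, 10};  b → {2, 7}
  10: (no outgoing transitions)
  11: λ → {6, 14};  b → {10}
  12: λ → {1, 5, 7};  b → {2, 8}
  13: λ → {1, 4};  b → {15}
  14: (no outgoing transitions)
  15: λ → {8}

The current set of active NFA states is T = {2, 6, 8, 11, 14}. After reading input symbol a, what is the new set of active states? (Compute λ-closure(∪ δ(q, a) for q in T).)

6 on a → {4, 6}.
8 on a → {11}.
No a-transition from 2, 11, 14.
Union after reading a: {4, 6, 11}.
Now take the λ-closure:
From 4 via λ: add 5.
From 6 via λ: add 2.
From 11 via λ: add 14.
From 5 via λ: add 15.
From 15 via λ: add 8.
No new states can be added; the closed set is {2, 4, 5, 6, 8, 11, 14, 15}.

{2, 4, 5, 6, 8, 11, 14, 15}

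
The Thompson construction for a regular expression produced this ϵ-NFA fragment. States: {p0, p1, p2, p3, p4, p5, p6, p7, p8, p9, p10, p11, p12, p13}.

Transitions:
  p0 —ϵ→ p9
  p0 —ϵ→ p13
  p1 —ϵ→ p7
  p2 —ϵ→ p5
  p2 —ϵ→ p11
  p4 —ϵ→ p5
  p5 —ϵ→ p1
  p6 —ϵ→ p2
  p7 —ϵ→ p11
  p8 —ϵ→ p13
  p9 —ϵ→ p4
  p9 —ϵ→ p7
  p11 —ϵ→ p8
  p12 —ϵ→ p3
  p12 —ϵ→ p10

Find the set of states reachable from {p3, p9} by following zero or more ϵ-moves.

{p1, p3, p4, p5, p7, p8, p9, p11, p13}

Start with {p3, p9}.
From p9 via ϵ: add p4, p7.
From p4 via ϵ: add p5.
From p7 via ϵ: add p11.
From p5 via ϵ: add p1.
From p11 via ϵ: add p8.
From p8 via ϵ: add p13.
No new states can be added; the closed set is {p1, p3, p4, p5, p7, p8, p9, p11, p13}.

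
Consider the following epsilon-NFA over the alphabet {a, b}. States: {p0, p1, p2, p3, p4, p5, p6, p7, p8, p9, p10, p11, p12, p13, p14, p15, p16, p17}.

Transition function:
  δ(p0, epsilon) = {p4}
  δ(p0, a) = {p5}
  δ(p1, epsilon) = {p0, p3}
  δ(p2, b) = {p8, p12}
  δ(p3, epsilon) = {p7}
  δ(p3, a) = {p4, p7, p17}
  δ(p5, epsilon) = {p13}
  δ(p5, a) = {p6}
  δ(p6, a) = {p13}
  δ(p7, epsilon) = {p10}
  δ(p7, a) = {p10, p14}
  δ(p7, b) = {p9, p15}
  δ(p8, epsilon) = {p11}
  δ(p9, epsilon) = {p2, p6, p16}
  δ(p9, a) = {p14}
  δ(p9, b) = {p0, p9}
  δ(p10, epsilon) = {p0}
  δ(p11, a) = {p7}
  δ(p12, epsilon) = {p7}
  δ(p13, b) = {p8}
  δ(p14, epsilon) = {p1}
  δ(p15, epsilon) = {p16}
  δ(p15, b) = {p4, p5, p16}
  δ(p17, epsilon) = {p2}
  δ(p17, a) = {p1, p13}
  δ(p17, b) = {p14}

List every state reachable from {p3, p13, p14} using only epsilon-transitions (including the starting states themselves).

Start with {p3, p13, p14}.
From p3 via epsilon: add p7.
From p14 via epsilon: add p1.
From p1 via epsilon: add p0.
From p7 via epsilon: add p10.
From p0 via epsilon: add p4.
No new states can be added; the closed set is {p0, p1, p3, p4, p7, p10, p13, p14}.

{p0, p1, p3, p4, p7, p10, p13, p14}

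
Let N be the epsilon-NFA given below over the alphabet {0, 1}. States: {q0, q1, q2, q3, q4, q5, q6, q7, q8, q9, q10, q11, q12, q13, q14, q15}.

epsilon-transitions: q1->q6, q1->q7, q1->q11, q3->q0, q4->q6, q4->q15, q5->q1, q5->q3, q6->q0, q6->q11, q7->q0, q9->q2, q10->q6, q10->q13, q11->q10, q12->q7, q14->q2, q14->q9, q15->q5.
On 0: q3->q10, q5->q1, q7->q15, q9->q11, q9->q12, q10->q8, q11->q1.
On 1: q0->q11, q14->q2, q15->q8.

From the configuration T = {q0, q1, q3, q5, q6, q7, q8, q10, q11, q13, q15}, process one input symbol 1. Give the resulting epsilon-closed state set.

{q0, q6, q8, q10, q11, q13}

q0 on 1 → {q11}.
q15 on 1 → {q8}.
No 1-transition from q1, q3, q5, q6, q7, q8, q10, q11, q13.
Union after reading 1: {q8, q11}.
Now take the epsilon-closure:
From q11 via epsilon: add q10.
From q10 via epsilon: add q6, q13.
From q6 via epsilon: add q0.
No new states can be added; the closed set is {q0, q6, q8, q10, q11, q13}.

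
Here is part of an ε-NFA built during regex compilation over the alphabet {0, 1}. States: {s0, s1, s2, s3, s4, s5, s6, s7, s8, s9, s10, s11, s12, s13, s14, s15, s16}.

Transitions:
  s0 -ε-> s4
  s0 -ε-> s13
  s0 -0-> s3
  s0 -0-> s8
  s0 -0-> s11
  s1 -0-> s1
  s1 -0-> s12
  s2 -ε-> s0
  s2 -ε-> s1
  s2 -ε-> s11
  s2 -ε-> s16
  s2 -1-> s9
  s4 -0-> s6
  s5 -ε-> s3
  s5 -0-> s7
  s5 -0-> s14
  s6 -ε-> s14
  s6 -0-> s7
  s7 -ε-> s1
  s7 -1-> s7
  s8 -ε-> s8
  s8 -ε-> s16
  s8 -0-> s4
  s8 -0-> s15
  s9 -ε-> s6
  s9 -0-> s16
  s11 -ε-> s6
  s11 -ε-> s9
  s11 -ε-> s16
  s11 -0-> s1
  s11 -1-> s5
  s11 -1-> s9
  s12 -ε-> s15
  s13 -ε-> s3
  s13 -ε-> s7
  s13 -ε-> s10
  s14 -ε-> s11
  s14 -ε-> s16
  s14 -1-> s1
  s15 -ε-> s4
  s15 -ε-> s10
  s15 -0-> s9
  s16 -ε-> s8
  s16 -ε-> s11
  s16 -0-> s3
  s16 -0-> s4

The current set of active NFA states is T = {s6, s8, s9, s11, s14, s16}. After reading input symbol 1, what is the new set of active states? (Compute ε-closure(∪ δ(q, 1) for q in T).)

s11 on 1 → {s5, s9}.
s14 on 1 → {s1}.
No 1-transition from s6, s8, s9, s16.
Union after reading 1: {s1, s5, s9}.
Now take the ε-closure:
From s5 via ε: add s3.
From s9 via ε: add s6.
From s6 via ε: add s14.
From s14 via ε: add s11, s16.
From s16 via ε: add s8.
No new states can be added; the closed set is {s1, s3, s5, s6, s8, s9, s11, s14, s16}.

{s1, s3, s5, s6, s8, s9, s11, s14, s16}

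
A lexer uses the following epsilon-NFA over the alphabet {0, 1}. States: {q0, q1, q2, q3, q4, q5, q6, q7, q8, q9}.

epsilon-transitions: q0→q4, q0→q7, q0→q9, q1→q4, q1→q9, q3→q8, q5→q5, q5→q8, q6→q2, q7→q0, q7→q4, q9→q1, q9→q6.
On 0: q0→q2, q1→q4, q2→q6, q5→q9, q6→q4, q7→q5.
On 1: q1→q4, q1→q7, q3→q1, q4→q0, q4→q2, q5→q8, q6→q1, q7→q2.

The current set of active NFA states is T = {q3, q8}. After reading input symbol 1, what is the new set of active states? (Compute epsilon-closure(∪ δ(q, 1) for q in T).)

{q1, q2, q4, q6, q9}

q3 on 1 → {q1}.
No 1-transition from q8.
Union after reading 1: {q1}.
Now take the epsilon-closure:
From q1 via epsilon: add q4, q9.
From q9 via epsilon: add q6.
From q6 via epsilon: add q2.
No new states can be added; the closed set is {q1, q2, q4, q6, q9}.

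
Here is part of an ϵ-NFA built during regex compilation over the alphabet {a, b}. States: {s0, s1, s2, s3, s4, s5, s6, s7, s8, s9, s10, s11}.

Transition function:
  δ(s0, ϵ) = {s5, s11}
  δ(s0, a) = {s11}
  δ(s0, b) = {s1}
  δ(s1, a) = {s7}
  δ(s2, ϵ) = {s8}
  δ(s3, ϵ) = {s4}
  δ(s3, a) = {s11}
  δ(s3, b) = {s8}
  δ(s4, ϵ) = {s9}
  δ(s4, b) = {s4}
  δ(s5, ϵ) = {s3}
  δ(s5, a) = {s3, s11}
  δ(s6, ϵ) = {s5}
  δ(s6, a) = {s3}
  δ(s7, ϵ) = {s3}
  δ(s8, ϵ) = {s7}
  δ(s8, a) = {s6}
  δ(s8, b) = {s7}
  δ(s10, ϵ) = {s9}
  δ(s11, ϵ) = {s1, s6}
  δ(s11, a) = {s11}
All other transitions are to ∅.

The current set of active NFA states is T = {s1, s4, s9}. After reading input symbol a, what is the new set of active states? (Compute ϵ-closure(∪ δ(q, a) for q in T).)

s1 on a → {s7}.
No a-transition from s4, s9.
Union after reading a: {s7}.
Now take the ϵ-closure:
From s7 via ϵ: add s3.
From s3 via ϵ: add s4.
From s4 via ϵ: add s9.
No new states can be added; the closed set is {s3, s4, s7, s9}.

{s3, s4, s7, s9}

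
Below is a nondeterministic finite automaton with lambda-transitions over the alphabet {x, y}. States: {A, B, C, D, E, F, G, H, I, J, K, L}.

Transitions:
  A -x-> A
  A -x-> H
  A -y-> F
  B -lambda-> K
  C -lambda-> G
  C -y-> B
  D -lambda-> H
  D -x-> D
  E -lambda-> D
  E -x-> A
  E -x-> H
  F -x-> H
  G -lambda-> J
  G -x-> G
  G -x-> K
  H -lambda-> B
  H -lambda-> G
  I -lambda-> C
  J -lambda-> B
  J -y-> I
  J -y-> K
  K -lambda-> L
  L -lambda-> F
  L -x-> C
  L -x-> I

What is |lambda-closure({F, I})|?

Start with {F, I}.
From I via lambda: add C.
From C via lambda: add G.
From G via lambda: add J.
From J via lambda: add B.
From B via lambda: add K.
From K via lambda: add L.
lambda-closure = {B, C, F, G, I, J, K, L}, which has 8 states.

8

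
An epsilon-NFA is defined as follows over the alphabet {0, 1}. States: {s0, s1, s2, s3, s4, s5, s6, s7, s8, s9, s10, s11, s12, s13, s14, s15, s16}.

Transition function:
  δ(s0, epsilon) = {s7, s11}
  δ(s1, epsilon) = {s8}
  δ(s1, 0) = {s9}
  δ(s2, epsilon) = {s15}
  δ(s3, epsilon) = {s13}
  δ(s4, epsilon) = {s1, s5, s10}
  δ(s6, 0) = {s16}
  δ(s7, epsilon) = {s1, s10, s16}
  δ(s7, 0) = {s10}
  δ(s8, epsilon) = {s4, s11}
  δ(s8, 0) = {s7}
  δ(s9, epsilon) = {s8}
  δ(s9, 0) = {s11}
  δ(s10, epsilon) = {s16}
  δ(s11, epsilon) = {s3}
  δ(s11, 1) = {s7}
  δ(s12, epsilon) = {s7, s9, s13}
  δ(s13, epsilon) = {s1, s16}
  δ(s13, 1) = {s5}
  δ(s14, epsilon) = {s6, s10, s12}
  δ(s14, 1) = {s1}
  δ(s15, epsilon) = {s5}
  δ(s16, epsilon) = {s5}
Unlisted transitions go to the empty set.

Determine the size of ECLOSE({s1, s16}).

9

Start with {s1, s16}.
From s1 via epsilon: add s8.
From s16 via epsilon: add s5.
From s8 via epsilon: add s4, s11.
From s4 via epsilon: add s10.
From s11 via epsilon: add s3.
From s3 via epsilon: add s13.
epsilon-closure = {s1, s3, s4, s5, s8, s10, s11, s13, s16}, which has 9 states.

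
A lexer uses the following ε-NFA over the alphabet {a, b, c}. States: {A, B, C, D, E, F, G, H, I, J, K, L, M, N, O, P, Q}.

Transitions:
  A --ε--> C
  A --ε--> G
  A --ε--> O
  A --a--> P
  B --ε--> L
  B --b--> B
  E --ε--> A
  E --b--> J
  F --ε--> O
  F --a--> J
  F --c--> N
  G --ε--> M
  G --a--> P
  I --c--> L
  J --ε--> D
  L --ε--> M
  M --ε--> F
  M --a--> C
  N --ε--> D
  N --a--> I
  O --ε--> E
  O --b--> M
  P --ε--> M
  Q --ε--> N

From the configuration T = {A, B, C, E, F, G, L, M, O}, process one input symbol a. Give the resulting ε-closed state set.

{A, C, D, E, F, G, J, M, O, P}

A on a → {P}.
F on a → {J}.
G on a → {P}.
M on a → {C}.
No a-transition from B, C, E, L, O.
Union after reading a: {C, J, P}.
Now take the ε-closure:
From J via ε: add D.
From P via ε: add M.
From M via ε: add F.
From F via ε: add O.
From O via ε: add E.
From E via ε: add A.
From A via ε: add G.
No new states can be added; the closed set is {A, C, D, E, F, G, J, M, O, P}.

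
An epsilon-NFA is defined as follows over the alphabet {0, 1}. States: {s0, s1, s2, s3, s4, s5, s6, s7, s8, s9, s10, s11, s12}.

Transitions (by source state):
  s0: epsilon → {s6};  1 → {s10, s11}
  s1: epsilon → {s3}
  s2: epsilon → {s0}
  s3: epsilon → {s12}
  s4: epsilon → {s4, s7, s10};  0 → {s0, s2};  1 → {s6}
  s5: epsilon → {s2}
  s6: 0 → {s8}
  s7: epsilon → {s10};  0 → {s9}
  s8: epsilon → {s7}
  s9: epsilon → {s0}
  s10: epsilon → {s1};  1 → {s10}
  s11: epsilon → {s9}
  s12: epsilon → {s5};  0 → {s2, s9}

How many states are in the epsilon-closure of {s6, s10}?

Start with {s6, s10}.
From s10 via epsilon: add s1.
From s1 via epsilon: add s3.
From s3 via epsilon: add s12.
From s12 via epsilon: add s5.
From s5 via epsilon: add s2.
From s2 via epsilon: add s0.
epsilon-closure = {s0, s1, s2, s3, s5, s6, s10, s12}, which has 8 states.

8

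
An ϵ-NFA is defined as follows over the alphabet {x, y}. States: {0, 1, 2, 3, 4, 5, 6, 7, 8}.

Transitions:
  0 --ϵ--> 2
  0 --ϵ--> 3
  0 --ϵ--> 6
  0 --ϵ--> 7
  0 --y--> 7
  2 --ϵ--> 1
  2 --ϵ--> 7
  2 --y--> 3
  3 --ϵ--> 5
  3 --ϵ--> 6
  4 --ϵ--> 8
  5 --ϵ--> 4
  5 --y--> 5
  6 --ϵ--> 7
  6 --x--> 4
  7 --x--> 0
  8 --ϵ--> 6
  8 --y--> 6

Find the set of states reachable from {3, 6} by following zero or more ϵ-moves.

Start with {3, 6}.
From 3 via ϵ: add 5.
From 6 via ϵ: add 7.
From 5 via ϵ: add 4.
From 4 via ϵ: add 8.
No new states can be added; the closed set is {3, 4, 5, 6, 7, 8}.

{3, 4, 5, 6, 7, 8}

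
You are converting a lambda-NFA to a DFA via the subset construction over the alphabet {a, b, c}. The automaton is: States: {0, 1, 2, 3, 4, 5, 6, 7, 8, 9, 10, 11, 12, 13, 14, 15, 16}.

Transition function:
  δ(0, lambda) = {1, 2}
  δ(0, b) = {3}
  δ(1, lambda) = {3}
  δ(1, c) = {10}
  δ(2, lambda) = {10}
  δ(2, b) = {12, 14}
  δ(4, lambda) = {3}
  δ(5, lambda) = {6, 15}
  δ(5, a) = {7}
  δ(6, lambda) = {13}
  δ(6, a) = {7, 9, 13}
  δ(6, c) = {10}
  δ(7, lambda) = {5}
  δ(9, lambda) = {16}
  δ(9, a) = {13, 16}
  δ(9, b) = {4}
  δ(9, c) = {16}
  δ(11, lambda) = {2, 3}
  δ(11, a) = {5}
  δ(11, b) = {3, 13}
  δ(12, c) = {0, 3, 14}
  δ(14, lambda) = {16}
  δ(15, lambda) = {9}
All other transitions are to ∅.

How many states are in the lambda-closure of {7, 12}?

8

Start with {7, 12}.
From 7 via lambda: add 5.
From 5 via lambda: add 6, 15.
From 6 via lambda: add 13.
From 15 via lambda: add 9.
From 9 via lambda: add 16.
lambda-closure = {5, 6, 7, 9, 12, 13, 15, 16}, which has 8 states.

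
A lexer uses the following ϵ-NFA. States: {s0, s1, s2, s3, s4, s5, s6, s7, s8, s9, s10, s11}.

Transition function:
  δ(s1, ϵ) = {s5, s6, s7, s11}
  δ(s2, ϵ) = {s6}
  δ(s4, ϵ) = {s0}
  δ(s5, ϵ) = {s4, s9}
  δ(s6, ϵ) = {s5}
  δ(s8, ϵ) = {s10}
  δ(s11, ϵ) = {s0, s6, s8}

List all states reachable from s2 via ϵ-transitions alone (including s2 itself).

{s0, s2, s4, s5, s6, s9}

Start with {s2}.
From s2 via ϵ: add s6.
From s6 via ϵ: add s5.
From s5 via ϵ: add s4, s9.
From s4 via ϵ: add s0.
No new states can be added; the closed set is {s0, s2, s4, s5, s6, s9}.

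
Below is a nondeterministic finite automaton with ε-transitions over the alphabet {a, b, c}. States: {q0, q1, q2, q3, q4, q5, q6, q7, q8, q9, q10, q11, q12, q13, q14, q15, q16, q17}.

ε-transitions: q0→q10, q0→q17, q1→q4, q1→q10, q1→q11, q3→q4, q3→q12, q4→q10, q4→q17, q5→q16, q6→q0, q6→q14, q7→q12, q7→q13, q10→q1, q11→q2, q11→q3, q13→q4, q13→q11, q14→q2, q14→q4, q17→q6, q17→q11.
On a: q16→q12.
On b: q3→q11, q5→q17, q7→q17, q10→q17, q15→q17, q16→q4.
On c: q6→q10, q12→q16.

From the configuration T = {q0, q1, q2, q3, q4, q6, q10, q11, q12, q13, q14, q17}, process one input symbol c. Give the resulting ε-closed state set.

q6 on c → {q10}.
q12 on c → {q16}.
No c-transition from q0, q1, q2, q3, q4, q10, q11, q13, q14, q17.
Union after reading c: {q10, q16}.
Now take the ε-closure:
From q10 via ε: add q1.
From q1 via ε: add q4, q11.
From q4 via ε: add q17.
From q11 via ε: add q2, q3.
From q3 via ε: add q12.
From q17 via ε: add q6.
From q6 via ε: add q0, q14.
No new states can be added; the closed set is {q0, q1, q2, q3, q4, q6, q10, q11, q12, q14, q16, q17}.

{q0, q1, q2, q3, q4, q6, q10, q11, q12, q14, q16, q17}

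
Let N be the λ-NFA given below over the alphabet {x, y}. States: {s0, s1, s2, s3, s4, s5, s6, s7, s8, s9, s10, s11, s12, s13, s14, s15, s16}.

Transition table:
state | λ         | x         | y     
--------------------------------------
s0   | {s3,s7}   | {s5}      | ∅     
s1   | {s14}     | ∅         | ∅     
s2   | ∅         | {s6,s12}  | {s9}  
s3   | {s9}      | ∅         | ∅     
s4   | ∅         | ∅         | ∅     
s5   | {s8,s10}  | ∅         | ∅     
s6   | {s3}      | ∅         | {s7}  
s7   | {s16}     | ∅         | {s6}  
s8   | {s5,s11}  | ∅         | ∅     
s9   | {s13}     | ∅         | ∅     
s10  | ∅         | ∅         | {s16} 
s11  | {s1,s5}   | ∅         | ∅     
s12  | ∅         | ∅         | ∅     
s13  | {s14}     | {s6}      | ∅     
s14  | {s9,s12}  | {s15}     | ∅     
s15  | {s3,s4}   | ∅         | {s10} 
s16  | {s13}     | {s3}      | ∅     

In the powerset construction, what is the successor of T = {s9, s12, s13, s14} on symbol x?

{s3, s4, s6, s9, s12, s13, s14, s15}

s13 on x → {s6}.
s14 on x → {s15}.
No x-transition from s9, s12.
Union after reading x: {s6, s15}.
Now take the λ-closure:
From s6 via λ: add s3.
From s15 via λ: add s4.
From s3 via λ: add s9.
From s9 via λ: add s13.
From s13 via λ: add s14.
From s14 via λ: add s12.
No new states can be added; the closed set is {s3, s4, s6, s9, s12, s13, s14, s15}.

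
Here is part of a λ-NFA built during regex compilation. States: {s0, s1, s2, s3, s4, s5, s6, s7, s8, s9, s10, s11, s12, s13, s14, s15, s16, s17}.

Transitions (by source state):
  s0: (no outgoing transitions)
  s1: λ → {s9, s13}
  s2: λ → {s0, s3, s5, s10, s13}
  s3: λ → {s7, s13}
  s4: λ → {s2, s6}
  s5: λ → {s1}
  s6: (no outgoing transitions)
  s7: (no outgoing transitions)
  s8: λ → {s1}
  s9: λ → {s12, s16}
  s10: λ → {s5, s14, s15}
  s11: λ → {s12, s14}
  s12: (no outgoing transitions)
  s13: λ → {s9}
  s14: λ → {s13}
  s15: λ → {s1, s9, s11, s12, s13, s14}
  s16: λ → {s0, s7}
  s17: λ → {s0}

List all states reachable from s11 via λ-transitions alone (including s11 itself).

Start with {s11}.
From s11 via λ: add s12, s14.
From s14 via λ: add s13.
From s13 via λ: add s9.
From s9 via λ: add s16.
From s16 via λ: add s0, s7.
No new states can be added; the closed set is {s0, s7, s9, s11, s12, s13, s14, s16}.

{s0, s7, s9, s11, s12, s13, s14, s16}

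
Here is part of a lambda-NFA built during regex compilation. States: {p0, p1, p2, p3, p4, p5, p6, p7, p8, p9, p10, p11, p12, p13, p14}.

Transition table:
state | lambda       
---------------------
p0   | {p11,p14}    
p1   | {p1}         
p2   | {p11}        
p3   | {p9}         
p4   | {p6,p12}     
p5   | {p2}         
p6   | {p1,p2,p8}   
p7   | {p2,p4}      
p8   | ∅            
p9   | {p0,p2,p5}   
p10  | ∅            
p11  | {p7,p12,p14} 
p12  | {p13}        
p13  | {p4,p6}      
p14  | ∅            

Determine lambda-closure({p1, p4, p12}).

{p1, p2, p4, p6, p7, p8, p11, p12, p13, p14}

Start with {p1, p4, p12}.
From p4 via lambda: add p6.
From p12 via lambda: add p13.
From p6 via lambda: add p2, p8.
From p2 via lambda: add p11.
From p11 via lambda: add p7, p14.
No new states can be added; the closed set is {p1, p2, p4, p6, p7, p8, p11, p12, p13, p14}.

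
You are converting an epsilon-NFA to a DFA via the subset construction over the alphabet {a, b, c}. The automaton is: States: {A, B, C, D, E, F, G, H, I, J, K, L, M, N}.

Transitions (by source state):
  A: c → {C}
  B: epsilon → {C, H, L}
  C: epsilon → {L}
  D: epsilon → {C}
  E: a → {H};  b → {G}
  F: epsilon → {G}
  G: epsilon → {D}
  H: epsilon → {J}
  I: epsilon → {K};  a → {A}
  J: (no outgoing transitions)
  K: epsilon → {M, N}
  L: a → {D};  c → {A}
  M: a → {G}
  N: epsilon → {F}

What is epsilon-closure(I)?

{C, D, F, G, I, K, L, M, N}

Start with {I}.
From I via epsilon: add K.
From K via epsilon: add M, N.
From N via epsilon: add F.
From F via epsilon: add G.
From G via epsilon: add D.
From D via epsilon: add C.
From C via epsilon: add L.
No new states can be added; the closed set is {C, D, F, G, I, K, L, M, N}.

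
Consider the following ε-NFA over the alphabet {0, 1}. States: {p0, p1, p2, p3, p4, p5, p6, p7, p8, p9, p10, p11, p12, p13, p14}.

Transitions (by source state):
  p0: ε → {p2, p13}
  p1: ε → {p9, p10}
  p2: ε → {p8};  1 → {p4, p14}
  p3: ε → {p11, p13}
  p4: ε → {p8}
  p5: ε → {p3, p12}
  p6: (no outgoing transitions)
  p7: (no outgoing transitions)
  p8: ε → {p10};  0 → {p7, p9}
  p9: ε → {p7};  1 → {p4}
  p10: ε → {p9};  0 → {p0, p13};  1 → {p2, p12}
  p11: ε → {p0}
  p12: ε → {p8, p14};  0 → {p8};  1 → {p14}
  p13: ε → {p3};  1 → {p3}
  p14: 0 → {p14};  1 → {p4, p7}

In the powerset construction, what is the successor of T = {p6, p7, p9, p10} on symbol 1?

{p2, p4, p7, p8, p9, p10, p12, p14}

p9 on 1 → {p4}.
p10 on 1 → {p2, p12}.
No 1-transition from p6, p7.
Union after reading 1: {p2, p4, p12}.
Now take the ε-closure:
From p2 via ε: add p8.
From p12 via ε: add p14.
From p8 via ε: add p10.
From p10 via ε: add p9.
From p9 via ε: add p7.
No new states can be added; the closed set is {p2, p4, p7, p8, p9, p10, p12, p14}.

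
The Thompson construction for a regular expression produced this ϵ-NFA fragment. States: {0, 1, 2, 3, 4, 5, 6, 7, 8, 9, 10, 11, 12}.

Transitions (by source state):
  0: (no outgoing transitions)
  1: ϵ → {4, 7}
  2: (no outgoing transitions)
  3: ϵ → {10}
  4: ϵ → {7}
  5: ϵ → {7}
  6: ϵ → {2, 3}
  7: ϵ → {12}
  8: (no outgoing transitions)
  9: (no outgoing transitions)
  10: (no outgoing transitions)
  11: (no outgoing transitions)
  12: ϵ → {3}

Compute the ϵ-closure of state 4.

{3, 4, 7, 10, 12}

Start with {4}.
From 4 via ϵ: add 7.
From 7 via ϵ: add 12.
From 12 via ϵ: add 3.
From 3 via ϵ: add 10.
No new states can be added; the closed set is {3, 4, 7, 10, 12}.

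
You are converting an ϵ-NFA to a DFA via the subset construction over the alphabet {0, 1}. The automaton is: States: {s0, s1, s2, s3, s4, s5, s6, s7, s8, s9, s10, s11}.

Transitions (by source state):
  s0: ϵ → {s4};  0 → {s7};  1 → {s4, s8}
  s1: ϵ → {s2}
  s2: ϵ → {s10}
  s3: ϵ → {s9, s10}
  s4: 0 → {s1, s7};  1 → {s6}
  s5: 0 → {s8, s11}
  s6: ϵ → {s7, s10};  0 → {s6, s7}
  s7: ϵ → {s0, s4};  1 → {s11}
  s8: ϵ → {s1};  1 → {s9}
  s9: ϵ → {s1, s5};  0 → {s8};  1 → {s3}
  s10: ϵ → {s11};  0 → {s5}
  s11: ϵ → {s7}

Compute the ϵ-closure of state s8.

Start with {s8}.
From s8 via ϵ: add s1.
From s1 via ϵ: add s2.
From s2 via ϵ: add s10.
From s10 via ϵ: add s11.
From s11 via ϵ: add s7.
From s7 via ϵ: add s0, s4.
No new states can be added; the closed set is {s0, s1, s2, s4, s7, s8, s10, s11}.

{s0, s1, s2, s4, s7, s8, s10, s11}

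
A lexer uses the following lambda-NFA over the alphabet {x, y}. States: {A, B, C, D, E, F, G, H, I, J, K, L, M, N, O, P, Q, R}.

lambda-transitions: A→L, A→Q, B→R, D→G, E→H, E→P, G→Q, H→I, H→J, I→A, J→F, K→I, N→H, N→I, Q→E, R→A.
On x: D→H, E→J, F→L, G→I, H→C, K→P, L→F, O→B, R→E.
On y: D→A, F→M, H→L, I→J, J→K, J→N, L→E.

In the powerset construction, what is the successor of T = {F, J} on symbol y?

{A, E, F, H, I, J, K, L, M, N, P, Q}

F on y → {M}.
J on y → {K, N}.
Union after reading y: {K, M, N}.
Now take the lambda-closure:
From K via lambda: add I.
From N via lambda: add H.
From H via lambda: add J.
From I via lambda: add A.
From A via lambda: add L, Q.
From J via lambda: add F.
From Q via lambda: add E.
From E via lambda: add P.
No new states can be added; the closed set is {A, E, F, H, I, J, K, L, M, N, P, Q}.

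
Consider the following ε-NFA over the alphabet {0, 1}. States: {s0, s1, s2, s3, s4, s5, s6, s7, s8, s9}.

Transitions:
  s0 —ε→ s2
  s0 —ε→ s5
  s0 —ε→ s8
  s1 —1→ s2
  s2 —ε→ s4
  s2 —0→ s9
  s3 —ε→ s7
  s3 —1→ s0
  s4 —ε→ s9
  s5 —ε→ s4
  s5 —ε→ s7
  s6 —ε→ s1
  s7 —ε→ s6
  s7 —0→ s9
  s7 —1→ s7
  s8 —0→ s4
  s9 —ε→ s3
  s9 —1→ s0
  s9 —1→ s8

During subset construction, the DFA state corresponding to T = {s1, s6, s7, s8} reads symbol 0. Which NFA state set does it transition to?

s7 on 0 → {s9}.
s8 on 0 → {s4}.
No 0-transition from s1, s6.
Union after reading 0: {s4, s9}.
Now take the ε-closure:
From s9 via ε: add s3.
From s3 via ε: add s7.
From s7 via ε: add s6.
From s6 via ε: add s1.
No new states can be added; the closed set is {s1, s3, s4, s6, s7, s9}.

{s1, s3, s4, s6, s7, s9}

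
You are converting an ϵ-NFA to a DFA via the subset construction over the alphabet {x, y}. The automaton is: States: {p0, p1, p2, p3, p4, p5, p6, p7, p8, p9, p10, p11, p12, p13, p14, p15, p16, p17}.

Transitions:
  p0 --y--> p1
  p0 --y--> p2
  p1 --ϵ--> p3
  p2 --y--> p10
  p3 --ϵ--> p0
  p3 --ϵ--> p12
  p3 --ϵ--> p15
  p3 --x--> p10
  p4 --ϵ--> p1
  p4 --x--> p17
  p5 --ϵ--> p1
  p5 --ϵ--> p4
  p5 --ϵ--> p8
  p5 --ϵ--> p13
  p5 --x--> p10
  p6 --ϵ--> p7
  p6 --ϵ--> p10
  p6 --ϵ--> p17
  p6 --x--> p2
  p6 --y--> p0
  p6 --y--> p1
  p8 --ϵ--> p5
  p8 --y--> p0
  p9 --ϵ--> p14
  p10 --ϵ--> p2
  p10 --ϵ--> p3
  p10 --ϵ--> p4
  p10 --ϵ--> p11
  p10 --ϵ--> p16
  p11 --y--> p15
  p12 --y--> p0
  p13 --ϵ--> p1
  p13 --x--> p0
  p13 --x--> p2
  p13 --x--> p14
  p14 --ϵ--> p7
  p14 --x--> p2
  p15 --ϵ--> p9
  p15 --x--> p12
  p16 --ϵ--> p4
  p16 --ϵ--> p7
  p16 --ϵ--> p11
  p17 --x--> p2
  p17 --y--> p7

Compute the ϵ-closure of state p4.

Start with {p4}.
From p4 via ϵ: add p1.
From p1 via ϵ: add p3.
From p3 via ϵ: add p0, p12, p15.
From p15 via ϵ: add p9.
From p9 via ϵ: add p14.
From p14 via ϵ: add p7.
No new states can be added; the closed set is {p0, p1, p3, p4, p7, p9, p12, p14, p15}.

{p0, p1, p3, p4, p7, p9, p12, p14, p15}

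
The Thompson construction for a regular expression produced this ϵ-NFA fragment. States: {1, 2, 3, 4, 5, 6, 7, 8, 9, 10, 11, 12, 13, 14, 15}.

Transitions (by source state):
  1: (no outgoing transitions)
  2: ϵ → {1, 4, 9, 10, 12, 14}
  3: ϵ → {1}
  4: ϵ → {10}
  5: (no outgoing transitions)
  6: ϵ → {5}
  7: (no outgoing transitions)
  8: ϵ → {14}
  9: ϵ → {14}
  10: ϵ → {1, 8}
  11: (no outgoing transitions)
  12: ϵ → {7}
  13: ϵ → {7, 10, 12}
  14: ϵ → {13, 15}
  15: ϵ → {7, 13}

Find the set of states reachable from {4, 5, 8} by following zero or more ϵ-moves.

Start with {4, 5, 8}.
From 4 via ϵ: add 10.
From 8 via ϵ: add 14.
From 10 via ϵ: add 1.
From 14 via ϵ: add 13, 15.
From 13 via ϵ: add 7, 12.
No new states can be added; the closed set is {1, 4, 5, 7, 8, 10, 12, 13, 14, 15}.

{1, 4, 5, 7, 8, 10, 12, 13, 14, 15}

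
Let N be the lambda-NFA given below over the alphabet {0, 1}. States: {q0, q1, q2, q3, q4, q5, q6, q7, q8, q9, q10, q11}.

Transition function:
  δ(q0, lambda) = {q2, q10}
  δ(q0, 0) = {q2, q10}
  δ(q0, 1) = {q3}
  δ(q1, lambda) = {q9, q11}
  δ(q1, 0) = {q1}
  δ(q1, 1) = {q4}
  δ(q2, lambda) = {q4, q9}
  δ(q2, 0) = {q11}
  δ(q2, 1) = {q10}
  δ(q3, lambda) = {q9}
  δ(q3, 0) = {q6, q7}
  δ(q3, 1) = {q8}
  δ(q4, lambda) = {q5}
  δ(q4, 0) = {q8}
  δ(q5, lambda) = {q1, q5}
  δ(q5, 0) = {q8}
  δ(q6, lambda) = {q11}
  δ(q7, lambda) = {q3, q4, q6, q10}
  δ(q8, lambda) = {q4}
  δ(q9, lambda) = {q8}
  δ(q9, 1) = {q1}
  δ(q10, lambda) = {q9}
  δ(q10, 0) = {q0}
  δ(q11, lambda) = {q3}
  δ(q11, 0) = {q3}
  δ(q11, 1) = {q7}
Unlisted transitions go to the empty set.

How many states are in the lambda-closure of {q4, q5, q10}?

Start with {q4, q5, q10}.
From q5 via lambda: add q1.
From q10 via lambda: add q9.
From q1 via lambda: add q11.
From q9 via lambda: add q8.
From q11 via lambda: add q3.
lambda-closure = {q1, q3, q4, q5, q8, q9, q10, q11}, which has 8 states.

8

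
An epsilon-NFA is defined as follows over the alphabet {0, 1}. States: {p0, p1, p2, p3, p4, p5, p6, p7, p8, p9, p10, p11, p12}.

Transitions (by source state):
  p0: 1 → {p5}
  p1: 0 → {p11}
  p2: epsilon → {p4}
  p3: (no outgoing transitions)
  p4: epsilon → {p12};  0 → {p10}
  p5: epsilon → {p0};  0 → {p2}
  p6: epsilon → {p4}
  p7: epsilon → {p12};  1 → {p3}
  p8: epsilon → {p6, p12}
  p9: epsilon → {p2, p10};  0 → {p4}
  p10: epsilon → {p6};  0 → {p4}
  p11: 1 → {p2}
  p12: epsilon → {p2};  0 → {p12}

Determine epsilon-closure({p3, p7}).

{p2, p3, p4, p7, p12}

Start with {p3, p7}.
From p7 via epsilon: add p12.
From p12 via epsilon: add p2.
From p2 via epsilon: add p4.
No new states can be added; the closed set is {p2, p3, p4, p7, p12}.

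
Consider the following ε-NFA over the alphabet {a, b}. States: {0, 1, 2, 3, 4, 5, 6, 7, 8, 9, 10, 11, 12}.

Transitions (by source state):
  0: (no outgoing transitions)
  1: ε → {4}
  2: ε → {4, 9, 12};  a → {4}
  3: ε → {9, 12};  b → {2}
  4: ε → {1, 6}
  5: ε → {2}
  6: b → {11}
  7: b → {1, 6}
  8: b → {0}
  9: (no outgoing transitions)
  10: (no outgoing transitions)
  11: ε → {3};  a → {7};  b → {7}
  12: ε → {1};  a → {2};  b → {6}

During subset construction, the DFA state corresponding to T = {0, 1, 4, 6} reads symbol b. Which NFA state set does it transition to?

6 on b → {11}.
No b-transition from 0, 1, 4.
Union after reading b: {11}.
Now take the ε-closure:
From 11 via ε: add 3.
From 3 via ε: add 9, 12.
From 12 via ε: add 1.
From 1 via ε: add 4.
From 4 via ε: add 6.
No new states can be added; the closed set is {1, 3, 4, 6, 9, 11, 12}.

{1, 3, 4, 6, 9, 11, 12}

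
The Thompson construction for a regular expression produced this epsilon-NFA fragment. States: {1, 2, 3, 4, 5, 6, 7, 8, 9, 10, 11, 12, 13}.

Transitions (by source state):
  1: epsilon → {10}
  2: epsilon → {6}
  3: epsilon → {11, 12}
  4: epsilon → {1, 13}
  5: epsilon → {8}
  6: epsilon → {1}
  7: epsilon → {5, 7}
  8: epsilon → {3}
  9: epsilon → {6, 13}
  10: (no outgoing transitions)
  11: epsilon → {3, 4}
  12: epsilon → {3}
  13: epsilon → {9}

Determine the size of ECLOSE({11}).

9

Start with {11}.
From 11 via epsilon: add 3, 4.
From 3 via epsilon: add 12.
From 4 via epsilon: add 1, 13.
From 1 via epsilon: add 10.
From 13 via epsilon: add 9.
From 9 via epsilon: add 6.
epsilon-closure = {1, 3, 4, 6, 9, 10, 11, 12, 13}, which has 9 states.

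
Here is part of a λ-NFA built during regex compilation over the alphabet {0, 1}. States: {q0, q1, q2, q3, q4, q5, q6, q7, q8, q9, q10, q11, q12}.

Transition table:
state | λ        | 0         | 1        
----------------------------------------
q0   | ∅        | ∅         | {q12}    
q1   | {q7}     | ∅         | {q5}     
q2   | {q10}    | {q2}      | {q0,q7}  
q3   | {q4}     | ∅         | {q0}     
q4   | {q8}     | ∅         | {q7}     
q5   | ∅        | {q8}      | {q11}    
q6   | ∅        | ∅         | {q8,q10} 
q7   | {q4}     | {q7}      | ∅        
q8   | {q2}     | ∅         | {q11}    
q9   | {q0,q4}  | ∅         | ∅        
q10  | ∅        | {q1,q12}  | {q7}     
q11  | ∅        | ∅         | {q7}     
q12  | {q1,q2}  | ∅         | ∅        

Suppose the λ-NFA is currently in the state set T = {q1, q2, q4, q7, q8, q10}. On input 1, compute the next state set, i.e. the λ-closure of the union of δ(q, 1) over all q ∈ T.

q1 on 1 → {q5}.
q2 on 1 → {q0, q7}.
q4 on 1 → {q7}.
q8 on 1 → {q11}.
q10 on 1 → {q7}.
No 1-transition from q7.
Union after reading 1: {q0, q5, q7, q11}.
Now take the λ-closure:
From q7 via λ: add q4.
From q4 via λ: add q8.
From q8 via λ: add q2.
From q2 via λ: add q10.
No new states can be added; the closed set is {q0, q2, q4, q5, q7, q8, q10, q11}.

{q0, q2, q4, q5, q7, q8, q10, q11}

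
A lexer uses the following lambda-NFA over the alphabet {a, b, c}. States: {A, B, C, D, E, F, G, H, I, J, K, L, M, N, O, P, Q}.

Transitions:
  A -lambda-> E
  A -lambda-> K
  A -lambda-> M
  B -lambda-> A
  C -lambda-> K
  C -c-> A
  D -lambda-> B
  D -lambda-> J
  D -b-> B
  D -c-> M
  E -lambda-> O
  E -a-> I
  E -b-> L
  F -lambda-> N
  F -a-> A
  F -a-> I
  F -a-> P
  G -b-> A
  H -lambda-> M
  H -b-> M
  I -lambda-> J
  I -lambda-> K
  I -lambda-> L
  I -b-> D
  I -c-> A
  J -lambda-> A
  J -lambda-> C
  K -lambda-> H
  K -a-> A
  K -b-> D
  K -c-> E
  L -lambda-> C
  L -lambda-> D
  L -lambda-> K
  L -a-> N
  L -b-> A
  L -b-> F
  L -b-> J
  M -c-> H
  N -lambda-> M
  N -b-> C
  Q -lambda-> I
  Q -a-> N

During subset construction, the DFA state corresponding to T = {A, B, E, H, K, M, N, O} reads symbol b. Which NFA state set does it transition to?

{A, B, C, D, E, H, J, K, L, M, O}

E on b → {L}.
H on b → {M}.
K on b → {D}.
N on b → {C}.
No b-transition from A, B, M, O.
Union after reading b: {C, D, L, M}.
Now take the lambda-closure:
From C via lambda: add K.
From D via lambda: add B, J.
From B via lambda: add A.
From K via lambda: add H.
From A via lambda: add E.
From E via lambda: add O.
No new states can be added; the closed set is {A, B, C, D, E, H, J, K, L, M, O}.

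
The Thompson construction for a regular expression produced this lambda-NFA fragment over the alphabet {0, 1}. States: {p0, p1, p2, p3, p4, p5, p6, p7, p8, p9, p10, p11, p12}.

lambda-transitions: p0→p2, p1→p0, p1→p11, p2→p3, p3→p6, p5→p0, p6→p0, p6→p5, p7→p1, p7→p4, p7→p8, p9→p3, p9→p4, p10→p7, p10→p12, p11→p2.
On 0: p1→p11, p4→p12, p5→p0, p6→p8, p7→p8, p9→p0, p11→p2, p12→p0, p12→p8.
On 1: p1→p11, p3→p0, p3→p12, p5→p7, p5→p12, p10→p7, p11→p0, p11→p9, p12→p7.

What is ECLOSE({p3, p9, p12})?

Start with {p3, p9, p12}.
From p3 via lambda: add p6.
From p9 via lambda: add p4.
From p6 via lambda: add p0, p5.
From p0 via lambda: add p2.
No new states can be added; the closed set is {p0, p2, p3, p4, p5, p6, p9, p12}.

{p0, p2, p3, p4, p5, p6, p9, p12}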